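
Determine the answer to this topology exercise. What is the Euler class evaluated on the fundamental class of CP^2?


For any closed oriented manifold, <e(TM),[M]> = chi(M).
chi(CP^2) = 2+1 = 3

3


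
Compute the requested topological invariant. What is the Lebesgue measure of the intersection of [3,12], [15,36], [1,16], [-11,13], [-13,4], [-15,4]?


Intersection = [max(a_i), min(b_i)] = [15, 4].
Since 15 > 4, the intersection is empty.
Length = 0

0


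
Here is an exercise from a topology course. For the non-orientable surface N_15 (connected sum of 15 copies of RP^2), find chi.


For a non-orientable closed surface with k crosscaps: chi = 2 - k.
Here k = 15.
chi = 2 - 15 = -13

-13


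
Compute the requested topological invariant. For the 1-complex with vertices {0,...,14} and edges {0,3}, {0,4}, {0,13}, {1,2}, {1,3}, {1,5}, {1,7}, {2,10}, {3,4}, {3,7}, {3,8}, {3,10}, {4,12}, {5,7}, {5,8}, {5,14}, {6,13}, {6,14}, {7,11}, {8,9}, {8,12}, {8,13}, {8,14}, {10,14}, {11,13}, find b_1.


b_1 = E - V + (number of components).
E = 25, V = 15, components = 1.
b_1 = 25 - 15 + 1 = 11

11


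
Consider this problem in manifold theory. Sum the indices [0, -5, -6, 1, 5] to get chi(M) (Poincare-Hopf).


Poincare-Hopf: chi(M) = sum of indices of zeros.
chi = (0) + (-5) + (-6) + (1) + (5) = -5

-5


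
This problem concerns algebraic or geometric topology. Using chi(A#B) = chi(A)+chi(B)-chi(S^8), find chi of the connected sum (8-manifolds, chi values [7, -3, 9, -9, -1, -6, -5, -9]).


For n-manifolds: chi(A#B) = chi(A) + chi(B) - chi(S^8).
chi(S^8) = 1 + (-1)^8 = 2.
chi(#) = (sum chi_i) - (8-1)*chi(S^8) = -17 - 7*2 = -31

-31


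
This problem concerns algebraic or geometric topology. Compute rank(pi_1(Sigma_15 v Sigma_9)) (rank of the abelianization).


For a wedge: H_1(A v B) = H_1(A) + H_1(B).
b_1(Sigma_15) = 30, b_1(Sigma_9) = 18.
b_1 = 30 + 18 = 48

48


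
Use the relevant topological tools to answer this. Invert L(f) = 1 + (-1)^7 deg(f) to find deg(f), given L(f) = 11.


L(f) = 1 + (-1)^7 deg(f) on S^7.
11 = 1 + (-1)^7 * deg(f)
(-1)^7 * deg(f) = 10
deg(f) = -10

-10


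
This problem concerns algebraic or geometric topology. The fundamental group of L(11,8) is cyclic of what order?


pi_1(L(p,q)) = Z/pZ for any q coprime to p.
|pi_1(L(11,8))| = 11

11


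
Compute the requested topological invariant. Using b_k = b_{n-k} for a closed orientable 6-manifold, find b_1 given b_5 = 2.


Poincare duality for closed orientable n-manifolds: b_k = b_{n-k}.
Here n = 6, so b_1 = b_5 = 2

2


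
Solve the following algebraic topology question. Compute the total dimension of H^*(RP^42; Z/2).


H^k(RP^42; Z/2) = Z/2 for each 0 <= k <= 42.
Total dimension = 42 + 1 = 43

43


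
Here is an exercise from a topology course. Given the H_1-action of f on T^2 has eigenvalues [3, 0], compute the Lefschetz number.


For a torus self-map: L(f) = det(I - A) where A acts on H_1.
L(f) = (1-3) * (1-0) = -2 * 1 = -2

-2


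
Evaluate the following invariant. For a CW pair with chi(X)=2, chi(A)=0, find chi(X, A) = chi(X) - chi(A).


Relative Euler characteristic: chi(X, A) = chi(X) - chi(A).
= 2 - (0) = 2

2


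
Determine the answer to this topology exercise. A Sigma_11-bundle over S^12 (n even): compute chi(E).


chi(S^12) = 2 (n even), chi(Sigma_11) = 2 - 2*11 = -20.
chi(E) = 2 * (-20) = -40

-40


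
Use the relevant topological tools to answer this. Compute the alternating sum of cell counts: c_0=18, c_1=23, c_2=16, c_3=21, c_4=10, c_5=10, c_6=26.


chi = sum_k (-1)^k c_k.
= (-1)^0*18 + (-1)^1*23 + (-1)^2*16 + (-1)^3*21 + (-1)^4*10 + (-1)^5*10 + (-1)^6*26
= (18) + (-23) + (16) + (-21) + (10) + (-10) + (26)
= 16

16


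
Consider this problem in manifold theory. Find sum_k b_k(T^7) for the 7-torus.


b_k(T^7) = C(7,k), so the sum over k is sum_k C(7,k) = 2^7.
Total = 2^7 = 128

128


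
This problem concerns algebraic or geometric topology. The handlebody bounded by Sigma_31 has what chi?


A genus-g handlebody deformation retracts to a wedge of g circles.
chi(vee_g S^1) = 1 - g.
chi(H_31) = 1 - 31 = -30

-30


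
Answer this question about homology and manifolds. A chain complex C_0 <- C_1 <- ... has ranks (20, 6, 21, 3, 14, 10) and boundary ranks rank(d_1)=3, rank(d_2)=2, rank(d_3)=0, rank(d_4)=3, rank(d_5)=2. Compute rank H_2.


rank H_k = rank(ker d_k) - rank(im d_{k+1}).
rank(ker d_2) = rank(C_2) - rank(d_2) = 21 - 2 = 19.
rank(im d_{2+1}) = 0.
rank H_2 = 19 - 0 = 19

19


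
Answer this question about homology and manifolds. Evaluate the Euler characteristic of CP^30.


CP^30 has one cell in each even dimension 0, 2, ..., 2*30 (30+1 cells total).
All cells are even-dimensional, so chi = number of cells.
chi = 30 + 1 = 31

31


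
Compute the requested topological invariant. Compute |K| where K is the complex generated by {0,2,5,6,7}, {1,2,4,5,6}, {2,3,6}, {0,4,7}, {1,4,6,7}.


Each maximal simplex on m vertices has 2^m - 1 nonempty faces.
Take the union (dedupe shared faces).
Total distinct faces = 67

67


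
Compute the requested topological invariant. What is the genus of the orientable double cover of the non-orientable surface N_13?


chi(N_13) = 2 - 13 = -11.
Double cover: chi(Sigma_g) = 2 * chi(N_13) = 2*(-11) = -22.
2 - 2g = -22, so g = (2 - (-22))/2 = 24/2 = 12

12


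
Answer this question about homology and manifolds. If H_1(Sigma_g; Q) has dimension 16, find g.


For a closed orientable surface: b_1 = 2g.
16 = 2g
g = 16 / 2 = 8

8


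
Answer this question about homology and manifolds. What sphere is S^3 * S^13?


Join of spheres: S^m * S^n = S^{m+n+1}.
dim = 3 + 13 + 1 = 17

17


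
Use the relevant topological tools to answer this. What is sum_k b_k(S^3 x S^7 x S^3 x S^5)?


Total Betti number is multiplicative under products.
Each S^d (d>=1) has total Betti number 2.
There are 4 sphere factors.
Total = 2^4 = 16

16


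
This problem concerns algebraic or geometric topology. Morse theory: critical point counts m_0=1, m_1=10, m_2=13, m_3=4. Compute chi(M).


Morse theory: chi(M) = sum_k (-1)^k m_k where m_k = #(index-k critical points).
= (1) + (-10) + (13) + (-4) = 0

0


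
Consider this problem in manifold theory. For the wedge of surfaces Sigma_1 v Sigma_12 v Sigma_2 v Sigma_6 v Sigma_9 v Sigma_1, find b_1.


For a wedge X v Y: reduced H_k(X v Y) = H_k(X) + H_k(Y).
Each Sigma_g contributes b_1 = 2g.
b_1 = 2 + 24 + 4 + 12 + 18 + 2 = 62

62


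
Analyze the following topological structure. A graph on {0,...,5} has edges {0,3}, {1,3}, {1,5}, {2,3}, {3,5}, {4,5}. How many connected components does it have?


Run DFS/union-find over 6 vertices.
V = 6, E = 6.
Number of components = 1

1


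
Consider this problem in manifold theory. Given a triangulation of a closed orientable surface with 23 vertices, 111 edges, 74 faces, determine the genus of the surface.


chi = V - E + F = 23 - 111 + 74 = -14
For orientable closed surface: chi = 2 - 2g, so g = (2 - chi)/2.
g = (2 - (-14)) / 2 = 16 / 2 = 8

8


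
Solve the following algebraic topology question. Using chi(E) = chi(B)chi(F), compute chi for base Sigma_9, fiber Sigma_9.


For a fiber bundle F -> E -> B (with CW structure): chi(E) = chi(B) * chi(F).
chi(Sigma_9) = -16, chi(Sigma_9) = -16.
chi(E) = (-16) * (-16) = 256

256


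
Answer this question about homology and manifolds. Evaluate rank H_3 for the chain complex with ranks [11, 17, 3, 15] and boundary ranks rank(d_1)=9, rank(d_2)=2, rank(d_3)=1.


rank H_k = rank(ker d_k) - rank(im d_{k+1}).
rank(ker d_3) = rank(C_3) - rank(d_3) = 15 - 1 = 14.
rank(im d_{3+1}) = 0.
rank H_3 = 14 - 0 = 14

14


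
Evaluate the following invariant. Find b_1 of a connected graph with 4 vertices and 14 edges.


For a connected graph: rank(pi_1) = b_1 = E - V + 1 = 1 - chi.
chi = V - E = 4 - 14 = -10.
rank = 1 - (-10) = 14 - 4 + 1 = 11

11


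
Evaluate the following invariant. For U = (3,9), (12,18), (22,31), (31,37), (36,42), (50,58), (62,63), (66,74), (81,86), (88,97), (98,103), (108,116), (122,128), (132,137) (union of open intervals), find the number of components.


Sort and merge overlapping open intervals.
Merged: (3,9), (12,18), (22,31), (31,42), (50,58), (62,63), (66,74), (81,86), (88,97), (98,103), (108,116), (122,128), (132,137).
Number of components = 13

13


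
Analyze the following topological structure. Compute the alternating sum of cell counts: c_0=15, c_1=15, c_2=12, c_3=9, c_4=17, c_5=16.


chi = sum_k (-1)^k c_k.
= (-1)^0*15 + (-1)^1*15 + (-1)^2*12 + (-1)^3*9 + (-1)^4*17 + (-1)^5*16
= (15) + (-15) + (12) + (-9) + (17) + (-16)
= 4

4


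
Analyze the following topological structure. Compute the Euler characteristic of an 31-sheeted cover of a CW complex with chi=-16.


For a finite covering: chi(E) = (number of sheets) * chi(B).
chi(E) = 31 * (-16) = -496

-496


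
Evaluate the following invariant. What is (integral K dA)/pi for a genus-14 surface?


Gauss-Bonnet: integral K dA = 2*pi*chi(M).
chi(Sigma_14) = 2 - 2*14 = -26.
(integral K dA)/pi = 2*chi = 2*(-26) = -52

-52


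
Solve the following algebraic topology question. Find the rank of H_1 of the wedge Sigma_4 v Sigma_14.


For a wedge: H_1(A v B) = H_1(A) + H_1(B).
b_1(Sigma_4) = 8, b_1(Sigma_14) = 28.
b_1 = 8 + 28 = 36

36


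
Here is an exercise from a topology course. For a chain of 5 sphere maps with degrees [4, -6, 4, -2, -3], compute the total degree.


Degree is multiplicative: deg(composition) = product of degrees.
= (4) * (-6) * (4) * (-2) * (-3) = -576

-576


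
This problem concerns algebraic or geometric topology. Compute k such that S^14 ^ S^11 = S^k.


S^m ^ S^n = S^{m+n}.
k = 14 + 11 = 25

25


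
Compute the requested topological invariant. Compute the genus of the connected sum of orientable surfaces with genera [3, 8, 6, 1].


Genus is additive under connected sum of orientable surfaces.
g = 3 + 8 + 6 + 1 = 18

18


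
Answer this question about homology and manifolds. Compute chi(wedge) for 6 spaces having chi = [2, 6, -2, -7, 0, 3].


chi(A v B) = chi(A) + chi(B) - 1 (one point identified).
For 6 spaces: chi = (sum chi_i) - (6 - 1).
sum = 2; chi = 2 - 5 = -3

-3


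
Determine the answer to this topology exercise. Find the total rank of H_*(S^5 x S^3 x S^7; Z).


Total Betti number is multiplicative under products.
Each S^d (d>=1) has total Betti number 2.
There are 3 sphere factors.
Total = 2^3 = 8

8


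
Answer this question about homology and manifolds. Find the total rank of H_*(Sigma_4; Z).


For Sigma_4: b_0 = 1, b_1 = 2g = 8, b_2 = 1.
Total = 1 + 8 + 1 = 10

10


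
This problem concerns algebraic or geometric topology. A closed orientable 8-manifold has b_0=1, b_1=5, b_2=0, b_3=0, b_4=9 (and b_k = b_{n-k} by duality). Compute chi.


By Poincare duality b_k = b_{8-k}, so full Betti numbers: b_0=1, b_1=5, b_2=0, b_3=0, b_4=9, b_5=0, b_6=0, b_7=5, b_8=1.
chi = sum (-1)^k b_k = 1

1


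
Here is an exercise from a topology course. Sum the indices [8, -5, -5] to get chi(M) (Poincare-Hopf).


Poincare-Hopf: chi(M) = sum of indices of zeros.
chi = (8) + (-5) + (-5) = -2

-2


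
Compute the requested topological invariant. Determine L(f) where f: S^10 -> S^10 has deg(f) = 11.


On S^10: L(f) = tr(f_0*) + (-1)^10 tr(f_10*) = 1 + (-1)^10 * deg(f).
L(f) = 1 + (-1)^10 * 11 = 1 + 11 = 12

12


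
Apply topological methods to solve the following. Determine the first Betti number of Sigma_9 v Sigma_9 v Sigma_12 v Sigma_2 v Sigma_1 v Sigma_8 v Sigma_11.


For a wedge X v Y: reduced H_k(X v Y) = H_k(X) + H_k(Y).
Each Sigma_g contributes b_1 = 2g.
b_1 = 18 + 18 + 24 + 4 + 2 + 16 + 22 = 104

104


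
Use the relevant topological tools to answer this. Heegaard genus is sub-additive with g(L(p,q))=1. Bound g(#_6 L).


Heegaard genus satisfies g(A#B) <= g(A) + g(B).
Each lens space has g = 1.
Upper bound: 6 * 1 = 6

6


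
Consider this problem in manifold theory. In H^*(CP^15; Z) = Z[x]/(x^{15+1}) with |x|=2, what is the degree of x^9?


|x| = 2 in H^*(CP^n).
|x^9| = 9 * |x| = 9 * 2 = 18

18


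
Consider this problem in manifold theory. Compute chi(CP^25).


CP^25 has one cell in each even dimension 0, 2, ..., 2*25 (25+1 cells total).
All cells are even-dimensional, so chi = number of cells.
chi = 25 + 1 = 26

26


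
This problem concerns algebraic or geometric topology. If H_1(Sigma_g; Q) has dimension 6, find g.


For a closed orientable surface: b_1 = 2g.
6 = 2g
g = 6 / 2 = 3

3


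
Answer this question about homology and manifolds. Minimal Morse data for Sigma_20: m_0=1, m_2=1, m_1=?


A perfect Morse function has m_k = b_k.
For Sigma_20: b_0=1, b_1=2g=40, b_2=1.
Saddles m_1 = 2g = 40

40


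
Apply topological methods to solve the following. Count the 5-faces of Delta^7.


Delta^7 has 7+1 vertices. A 5-face is a choice of 5+1 vertices.
f_5 = C(7+1, 5+1) = C(8,6) = 28

28


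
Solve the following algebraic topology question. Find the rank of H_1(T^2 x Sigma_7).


pi_1(A x B) = pi_1(A) x pi_1(B); rank of abelianization = b_1.
b_1(T^2) = 2, b_1(Sigma_7) = 2*7 = 14.
b_1(product) = 2 + 14 = 16

16


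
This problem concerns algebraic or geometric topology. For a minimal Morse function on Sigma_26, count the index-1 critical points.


A perfect Morse function has m_k = b_k.
For Sigma_26: b_0=1, b_1=2g=52, b_2=1.
Saddles m_1 = 2g = 52

52


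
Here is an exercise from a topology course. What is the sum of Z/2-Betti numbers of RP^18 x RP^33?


dim H^*(RP^n; Z/2) = n+1 (one Z/2 in each degree 0..n).
Total Betti number is multiplicative.
Total = (18+1) * (33+1) = 19 * 34 = 646

646


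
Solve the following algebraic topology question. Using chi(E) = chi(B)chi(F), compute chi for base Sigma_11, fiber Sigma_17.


For a fiber bundle F -> E -> B (with CW structure): chi(E) = chi(B) * chi(F).
chi(Sigma_11) = -20, chi(Sigma_17) = -32.
chi(E) = (-20) * (-32) = 640

640


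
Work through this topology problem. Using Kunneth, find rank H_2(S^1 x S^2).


Each S^d has Poincare polynomial 1 + t^d.
The product S^1 x S^2 has Poincare polynomial prod(1+t^d_i).
Expanding: b_0=1, b_1=1, b_2=1, b_3=1.
b_2 = 1

1


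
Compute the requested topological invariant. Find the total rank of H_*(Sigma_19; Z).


For Sigma_19: b_0 = 1, b_1 = 2g = 38, b_2 = 1.
Total = 1 + 38 + 1 = 40

40


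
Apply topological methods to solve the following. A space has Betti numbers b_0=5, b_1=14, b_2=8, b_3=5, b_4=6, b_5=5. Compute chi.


chi = sum_k (-1)^k b_k.
= (5) + (-14) + (8) + (-5) + (6) + (-5)
= -5

-5


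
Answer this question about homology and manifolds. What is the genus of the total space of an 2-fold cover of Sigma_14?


For an n-sheeted cover: chi(E) = n * chi(B).
chi(Sigma_14) = 2 - 2*14 = -26.
chi(E) = 2 * (-26) = -52.
genus(E) = (2 - chi(E))/2 = (2 - (-52))/2 = 54/2 = 27

27


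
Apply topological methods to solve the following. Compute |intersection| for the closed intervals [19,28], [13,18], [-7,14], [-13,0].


Intersection = [max(a_i), min(b_i)] = [19, 0].
Since 19 > 0, the intersection is empty.
Length = 0

0


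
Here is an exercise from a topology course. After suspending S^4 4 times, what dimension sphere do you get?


Each suspension raises dimension by 1: Sigma S^n = S^{n+1}.
Sigma^4 S^4 = S^{4+4} = S^8

8


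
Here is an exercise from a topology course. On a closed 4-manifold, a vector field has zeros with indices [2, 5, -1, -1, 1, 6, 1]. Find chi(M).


Poincare-Hopf: chi(M) = sum of indices of zeros.
chi = (2) + (5) + (-1) + (-1) + (1) + (6) + (1) = 13

13


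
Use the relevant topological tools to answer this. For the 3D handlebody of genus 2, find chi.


A genus-g handlebody deformation retracts to a wedge of g circles.
chi(vee_g S^1) = 1 - g.
chi(H_2) = 1 - 2 = -1

-1


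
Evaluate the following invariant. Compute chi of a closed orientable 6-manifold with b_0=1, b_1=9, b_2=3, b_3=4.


By Poincare duality b_k = b_{6-k}, so full Betti numbers: b_0=1, b_1=9, b_2=3, b_3=4, b_4=3, b_5=9, b_6=1.
chi = sum (-1)^k b_k = -14

-14


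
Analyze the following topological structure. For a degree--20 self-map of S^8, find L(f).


On S^8: L(f) = tr(f_0*) + (-1)^8 tr(f_8*) = 1 + (-1)^8 * deg(f).
L(f) = 1 + (-1)^8 * -20 = 1 + -20 = -19

-19


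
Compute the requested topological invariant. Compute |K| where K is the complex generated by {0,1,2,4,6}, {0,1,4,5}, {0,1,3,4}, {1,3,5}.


Each maximal simplex on m vertices has 2^m - 1 nonempty faces.
Take the union (dedupe shared faces).
Total distinct faces = 49

49


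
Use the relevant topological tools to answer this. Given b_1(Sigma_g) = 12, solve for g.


For a closed orientable surface: b_1 = 2g.
12 = 2g
g = 12 / 2 = 6

6


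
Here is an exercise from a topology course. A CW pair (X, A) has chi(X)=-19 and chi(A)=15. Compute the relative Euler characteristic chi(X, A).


Relative Euler characteristic: chi(X, A) = chi(X) - chi(A).
= -19 - (15) = -34

-34


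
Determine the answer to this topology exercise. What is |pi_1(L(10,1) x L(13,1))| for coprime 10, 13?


pi_1(X x Y) = pi_1(X) x pi_1(Y).
pi_1(L(10,1)) = Z/10, pi_1(L(13,1)) = Z/13.
|Z/10 x Z/13| = 10 * 13 = 130

130


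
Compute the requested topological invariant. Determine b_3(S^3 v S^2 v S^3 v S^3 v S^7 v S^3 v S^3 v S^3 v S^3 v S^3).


For a wedge of spheres, H_k (k>0) is free on one generator per sphere of dimension k.
Spheres of dimension 3: count = 8.
b_3 = 8

8


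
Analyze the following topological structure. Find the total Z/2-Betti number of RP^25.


H^k(RP^25; Z/2) = Z/2 for each 0 <= k <= 25.
Total dimension = 25 + 1 = 26

26


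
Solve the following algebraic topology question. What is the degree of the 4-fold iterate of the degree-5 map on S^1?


deg(f) = 5. Degree is multiplicative: deg(f^4) = (deg f)^4.
deg(f^4) = (5)^4 = 625

625


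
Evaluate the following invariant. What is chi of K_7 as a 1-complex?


K_7: V = 7, E = C(7,2) = 21.
chi = V - E = 7 - 21 = -14

-14


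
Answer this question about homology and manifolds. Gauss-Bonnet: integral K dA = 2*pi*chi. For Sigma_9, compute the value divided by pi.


Gauss-Bonnet: integral K dA = 2*pi*chi(M).
chi(Sigma_9) = 2 - 2*9 = -16.
(integral K dA)/pi = 2*chi = 2*(-16) = -32

-32


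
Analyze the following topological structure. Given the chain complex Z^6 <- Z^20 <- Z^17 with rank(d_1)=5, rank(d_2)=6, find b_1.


rank H_k = rank(ker d_k) - rank(im d_{k+1}).
rank(ker d_1) = rank(C_1) - rank(d_1) = 20 - 5 = 15.
rank(im d_{1+1}) = 6.
rank H_1 = 15 - 6 = 9

9


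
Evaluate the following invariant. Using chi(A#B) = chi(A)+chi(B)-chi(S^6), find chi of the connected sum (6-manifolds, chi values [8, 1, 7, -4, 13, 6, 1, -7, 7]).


For n-manifolds: chi(A#B) = chi(A) + chi(B) - chi(S^6).
chi(S^6) = 1 + (-1)^6 = 2.
chi(#) = (sum chi_i) - (9-1)*chi(S^6) = 32 - 8*2 = 16

16


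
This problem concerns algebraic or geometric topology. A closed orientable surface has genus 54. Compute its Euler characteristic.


For a closed orientable surface of genus g: chi = 2 - 2g.
Here g = 54.
chi = 2 - 2*54 = 2 - 108 = -106

-106


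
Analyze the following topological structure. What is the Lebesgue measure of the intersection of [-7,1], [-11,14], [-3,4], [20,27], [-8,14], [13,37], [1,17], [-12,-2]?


Intersection = [max(a_i), min(b_i)] = [20, -2].
Since 20 > -2, the intersection is empty.
Length = 0

0


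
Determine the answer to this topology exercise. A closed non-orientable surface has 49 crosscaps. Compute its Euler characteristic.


For a non-orientable closed surface with k crosscaps: chi = 2 - k.
Here k = 49.
chi = 2 - 49 = -47

-47


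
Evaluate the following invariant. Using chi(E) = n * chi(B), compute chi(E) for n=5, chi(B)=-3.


For a finite covering: chi(E) = (number of sheets) * chi(B).
chi(E) = 5 * (-3) = -15

-15


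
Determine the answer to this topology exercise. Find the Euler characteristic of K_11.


K_11: V = 11, E = C(11,2) = 55.
chi = V - E = 11 - 55 = -44

-44


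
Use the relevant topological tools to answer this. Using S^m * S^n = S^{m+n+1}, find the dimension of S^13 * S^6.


Join of spheres: S^m * S^n = S^{m+n+1}.
dim = 13 + 6 + 1 = 20

20


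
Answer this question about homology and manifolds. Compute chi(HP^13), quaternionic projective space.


HP^13 has one cell in each dimension 0, 4, ..., 4*13 (13+1 cells, all even-dim).
chi = 13 + 1 = 14

14


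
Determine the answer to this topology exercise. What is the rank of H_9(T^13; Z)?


By the Kunneth formula, b_k(T^n) = C(n,k).
b_9(T^13) = C(13,9).
C(13,9) = 13!/(9!*4!) = 715

715


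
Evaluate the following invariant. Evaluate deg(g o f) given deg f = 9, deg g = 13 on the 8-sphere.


Degree is multiplicative under composition: deg(g o f) = deg(g) * deg(f).
= 13 * 9 = 117

117


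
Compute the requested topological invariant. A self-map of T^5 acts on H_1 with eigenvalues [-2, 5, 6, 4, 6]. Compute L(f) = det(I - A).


For a torus self-map: L(f) = det(I - A) where A acts on H_1.
L(f) = (1--2) * (1-5) * (1-6) * (1-4) * (1-6) = 3 * -4 * -5 * -3 * -5 = 900

900


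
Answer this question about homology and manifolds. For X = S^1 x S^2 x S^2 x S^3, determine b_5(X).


Each S^d has Poincare polynomial 1 + t^d.
The product S^1 x S^2 x S^2 x S^3 has Poincare polynomial prod(1+t^d_i).
Expanding: b_0=1, b_1=1, b_2=2, b_3=3, b_4=2, b_5=3, b_6=2, b_7=1, b_8=1.
b_5 = 3

3


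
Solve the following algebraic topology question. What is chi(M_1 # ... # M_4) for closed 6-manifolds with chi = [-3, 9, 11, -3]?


For n-manifolds: chi(A#B) = chi(A) + chi(B) - chi(S^6).
chi(S^6) = 1 + (-1)^6 = 2.
chi(#) = (sum chi_i) - (4-1)*chi(S^6) = 14 - 3*2 = 8

8


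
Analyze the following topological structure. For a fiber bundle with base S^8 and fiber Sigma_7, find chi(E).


chi(S^8) = 2 (n even), chi(Sigma_7) = 2 - 2*7 = -12.
chi(E) = 2 * (-12) = -24

-24


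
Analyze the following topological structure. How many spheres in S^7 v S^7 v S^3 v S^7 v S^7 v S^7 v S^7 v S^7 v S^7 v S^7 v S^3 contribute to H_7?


For a wedge of spheres, H_k (k>0) is free on one generator per sphere of dimension k.
Spheres of dimension 7: count = 9.
b_7 = 9

9


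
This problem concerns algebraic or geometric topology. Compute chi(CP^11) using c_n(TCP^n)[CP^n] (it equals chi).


For any closed oriented manifold, <e(TM),[M]> = chi(M).
chi(CP^11) = 11+1 = 12

12


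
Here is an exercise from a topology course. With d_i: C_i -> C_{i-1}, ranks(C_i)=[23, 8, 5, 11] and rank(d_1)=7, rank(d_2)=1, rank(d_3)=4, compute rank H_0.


rank H_k = rank(ker d_k) - rank(im d_{k+1}).
rank(ker d_0) = rank(C_0) - rank(d_0) = 23 - 0 = 23.
rank(im d_{0+1}) = 7.
rank H_0 = 23 - 7 = 16

16


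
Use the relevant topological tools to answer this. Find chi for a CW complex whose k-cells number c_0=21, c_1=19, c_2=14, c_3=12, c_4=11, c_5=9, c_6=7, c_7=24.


chi = sum_k (-1)^k c_k.
= (-1)^0*21 + (-1)^1*19 + (-1)^2*14 + (-1)^3*12 + (-1)^4*11 + (-1)^5*9 + (-1)^6*7 + (-1)^7*24
= (21) + (-19) + (14) + (-12) + (11) + (-9) + (7) + (-24)
= -11

-11


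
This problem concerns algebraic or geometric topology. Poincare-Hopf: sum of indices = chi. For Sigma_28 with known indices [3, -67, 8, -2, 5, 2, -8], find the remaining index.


Poincare-Hopf: sum of indices = chi(M).
chi(Sigma_28) = 2 - 2*28 = -54.
Sum of known indices = -59.
x = chi - (sum known) = -54 - (-59) = 5

5


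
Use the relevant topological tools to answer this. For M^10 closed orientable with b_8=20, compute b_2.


Poincare duality for closed orientable n-manifolds: b_k = b_{n-k}.
Here n = 10, so b_2 = b_8 = 20

20


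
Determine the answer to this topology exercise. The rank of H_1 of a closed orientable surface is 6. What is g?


For a closed orientable surface: b_1 = 2g.
6 = 2g
g = 6 / 2 = 3

3


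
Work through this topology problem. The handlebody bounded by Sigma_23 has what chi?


A genus-g handlebody deformation retracts to a wedge of g circles.
chi(vee_g S^1) = 1 - g.
chi(H_23) = 1 - 23 = -22

-22


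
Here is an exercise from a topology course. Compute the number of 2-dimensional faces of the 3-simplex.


Delta^3 has 3+1 vertices. A 2-face is a choice of 2+1 vertices.
f_2 = C(3+1, 2+1) = C(4,3) = 4

4


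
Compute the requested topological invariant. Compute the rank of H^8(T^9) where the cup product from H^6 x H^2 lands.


Cup product: H^p x H^q -> H^{p+q}; here p+q = 6+2 = 8.
rank H^k(T^n) = C(n,k).
C(9,8) = 9

9


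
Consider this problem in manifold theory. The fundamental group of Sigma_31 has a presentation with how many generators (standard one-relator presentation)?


Standard presentation: pi_1(Sigma_g) = <a_1,b_1,...,a_g,b_g | [a_1,b_1]...[a_g,b_g] = 1>.
Number of generators = 2g = 2*31 = 62

62


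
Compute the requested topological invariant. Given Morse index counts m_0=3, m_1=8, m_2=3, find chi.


Morse theory: chi(M) = sum_k (-1)^k m_k where m_k = #(index-k critical points).
= (3) + (-8) + (3) = -2

-2


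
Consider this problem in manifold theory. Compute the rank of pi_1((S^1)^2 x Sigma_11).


pi_1(A x B) = pi_1(A) x pi_1(B); rank of abelianization = b_1.
b_1(T^2) = 2, b_1(Sigma_11) = 2*11 = 22.
b_1(product) = 2 + 22 = 24

24


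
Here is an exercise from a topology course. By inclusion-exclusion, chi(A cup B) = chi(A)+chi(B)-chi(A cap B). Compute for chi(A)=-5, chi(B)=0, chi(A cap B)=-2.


chi(A cup B) = chi(A) + chi(B) - chi(A cap B)
= -5 + (0) - (-2)
= -3

-3


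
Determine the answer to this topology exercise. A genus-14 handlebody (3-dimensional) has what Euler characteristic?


A genus-g handlebody deformation retracts to a wedge of g circles.
chi(vee_g S^1) = 1 - g.
chi(H_14) = 1 - 14 = -13

-13


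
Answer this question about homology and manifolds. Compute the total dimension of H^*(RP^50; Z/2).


H^k(RP^50; Z/2) = Z/2 for each 0 <= k <= 50.
Total dimension = 50 + 1 = 51

51


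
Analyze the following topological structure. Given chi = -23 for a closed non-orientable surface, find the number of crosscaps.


chi = 2 - k for closed non-orientable surfaces with k crosscaps.
-23 = 2 - k
k = 2 - (-23) = 25

25


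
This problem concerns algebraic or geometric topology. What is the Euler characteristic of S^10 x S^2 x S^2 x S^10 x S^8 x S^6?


chi is multiplicative: chi(X x Y) = chi(X) chi(Y).
Each even-dim sphere has chi = 2. There are 6 factors.
chi = 2^6 = 64

64


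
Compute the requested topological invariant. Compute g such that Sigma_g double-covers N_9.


chi(N_9) = 2 - 9 = -7.
Double cover: chi(Sigma_g) = 2 * chi(N_9) = 2*(-7) = -14.
2 - 2g = -14, so g = (2 - (-14))/2 = 16/2 = 8

8


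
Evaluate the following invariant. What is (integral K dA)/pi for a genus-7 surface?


Gauss-Bonnet: integral K dA = 2*pi*chi(M).
chi(Sigma_7) = 2 - 2*7 = -12.
(integral K dA)/pi = 2*chi = 2*(-12) = -24

-24


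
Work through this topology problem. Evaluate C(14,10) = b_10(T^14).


By the Kunneth formula, b_k(T^n) = C(n,k).
b_10(T^14) = C(14,10).
C(14,10) = 14!/(10!*4!) = 1001

1001


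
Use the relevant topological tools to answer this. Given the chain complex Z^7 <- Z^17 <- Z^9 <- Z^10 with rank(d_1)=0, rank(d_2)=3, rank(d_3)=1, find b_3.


rank H_k = rank(ker d_k) - rank(im d_{k+1}).
rank(ker d_3) = rank(C_3) - rank(d_3) = 10 - 1 = 9.
rank(im d_{3+1}) = 0.
rank H_3 = 9 - 0 = 9

9


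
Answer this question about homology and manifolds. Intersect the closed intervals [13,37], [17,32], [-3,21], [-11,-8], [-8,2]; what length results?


Intersection = [max(a_i), min(b_i)] = [17, -8].
Since 17 > -8, the intersection is empty.
Length = 0

0


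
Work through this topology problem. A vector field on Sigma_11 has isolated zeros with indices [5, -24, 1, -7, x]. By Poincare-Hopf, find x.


Poincare-Hopf: sum of indices = chi(M).
chi(Sigma_11) = 2 - 2*11 = -20.
Sum of known indices = -25.
x = chi - (sum known) = -20 - (-25) = 5

5


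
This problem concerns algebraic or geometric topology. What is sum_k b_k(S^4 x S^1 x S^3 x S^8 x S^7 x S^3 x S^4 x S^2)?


Total Betti number is multiplicative under products.
Each S^d (d>=1) has total Betti number 2.
There are 8 sphere factors.
Total = 2^8 = 256

256


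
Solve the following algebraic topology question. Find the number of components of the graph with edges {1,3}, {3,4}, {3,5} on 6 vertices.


Run DFS/union-find over 6 vertices.
V = 6, E = 3.
Number of components = 3

3


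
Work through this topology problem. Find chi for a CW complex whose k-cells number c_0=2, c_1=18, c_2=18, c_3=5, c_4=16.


chi = sum_k (-1)^k c_k.
= (-1)^0*2 + (-1)^1*18 + (-1)^2*18 + (-1)^3*5 + (-1)^4*16
= (2) + (-18) + (18) + (-5) + (16)
= 13

13


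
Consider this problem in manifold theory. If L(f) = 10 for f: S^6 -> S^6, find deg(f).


L(f) = 1 + (-1)^6 deg(f) on S^6.
10 = 1 + (-1)^6 * deg(f)
(-1)^6 * deg(f) = 9
deg(f) = 9

9


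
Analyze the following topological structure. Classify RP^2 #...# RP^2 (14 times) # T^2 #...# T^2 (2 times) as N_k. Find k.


Since a >= 1, the sum is non-orientable; each T^2 can be replaced by RP^2 # RP^2 (since T^2#RP^2 = 3RP^2).
Total crosscaps k = 14 + 2*2 = 18.
Check via chi: chi = 14*1 + 2*0 - (14+2-1)*2 = -16 = 2 - k = -16. Consistent.

18


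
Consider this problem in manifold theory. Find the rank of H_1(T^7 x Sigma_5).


pi_1(A x B) = pi_1(A) x pi_1(B); rank of abelianization = b_1.
b_1(T^7) = 7, b_1(Sigma_5) = 2*5 = 10.
b_1(product) = 7 + 10 = 17

17


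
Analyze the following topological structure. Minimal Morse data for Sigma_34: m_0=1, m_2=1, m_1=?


A perfect Morse function has m_k = b_k.
For Sigma_34: b_0=1, b_1=2g=68, b_2=1.
Saddles m_1 = 2g = 68

68


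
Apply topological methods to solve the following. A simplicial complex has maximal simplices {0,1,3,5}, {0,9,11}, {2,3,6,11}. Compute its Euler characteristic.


Enumerate all faces; f-vector: f_0=8, f_1=15, f_2=9, f_3=2.
chi = sum (-1)^k f_k = 0

0


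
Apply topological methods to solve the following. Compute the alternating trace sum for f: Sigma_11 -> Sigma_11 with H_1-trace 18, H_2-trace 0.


L(f) = tr(f_0*) - tr(f_1*) + tr(f_2*).
= 1 - (18) + (0)
= -17

-17


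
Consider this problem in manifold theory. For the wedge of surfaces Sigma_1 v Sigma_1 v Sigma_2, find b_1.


For a wedge X v Y: reduced H_k(X v Y) = H_k(X) + H_k(Y).
Each Sigma_g contributes b_1 = 2g.
b_1 = 2 + 2 + 4 = 8

8


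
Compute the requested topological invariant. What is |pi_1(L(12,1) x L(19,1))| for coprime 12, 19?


pi_1(X x Y) = pi_1(X) x pi_1(Y).
pi_1(L(12,1)) = Z/12, pi_1(L(19,1)) = Z/19.
|Z/12 x Z/19| = 12 * 19 = 228

228


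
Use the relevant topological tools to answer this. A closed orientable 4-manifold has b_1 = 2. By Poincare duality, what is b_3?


Poincare duality for closed orientable n-manifolds: b_k = b_{n-k}.
Here n = 4, so b_3 = b_1 = 2

2


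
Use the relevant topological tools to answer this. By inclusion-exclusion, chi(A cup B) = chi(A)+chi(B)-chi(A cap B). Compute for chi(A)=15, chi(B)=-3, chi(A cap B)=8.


chi(A cup B) = chi(A) + chi(B) - chi(A cap B)
= 15 + (-3) - (8)
= 4

4


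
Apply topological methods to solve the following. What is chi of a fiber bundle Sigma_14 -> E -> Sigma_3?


For a fiber bundle F -> E -> B (with CW structure): chi(E) = chi(B) * chi(F).
chi(Sigma_3) = -4, chi(Sigma_14) = -26.
chi(E) = (-4) * (-26) = 104

104


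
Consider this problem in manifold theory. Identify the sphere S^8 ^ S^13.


S^m ^ S^n = S^{m+n}.
k = 8 + 13 = 21

21


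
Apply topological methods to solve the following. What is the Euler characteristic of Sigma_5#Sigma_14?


chi(Sigma_5) = 2 - 2*5 = -8
chi(Sigma_14) = 2 - 2*14 = -26
For surfaces: chi(A#B) = chi(A) + chi(B) - 2.
chi = -8 + -26 - 2 = -36

-36


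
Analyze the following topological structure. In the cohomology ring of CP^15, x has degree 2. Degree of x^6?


|x| = 2 in H^*(CP^n).
|x^6| = 6 * |x| = 6 * 2 = 12

12


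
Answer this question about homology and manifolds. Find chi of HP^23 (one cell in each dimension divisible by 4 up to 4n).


HP^23 has one cell in each dimension 0, 4, ..., 4*23 (23+1 cells, all even-dim).
chi = 23 + 1 = 24

24


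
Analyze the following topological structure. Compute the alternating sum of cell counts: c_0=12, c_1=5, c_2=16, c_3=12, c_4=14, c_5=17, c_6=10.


chi = sum_k (-1)^k c_k.
= (-1)^0*12 + (-1)^1*5 + (-1)^2*16 + (-1)^3*12 + (-1)^4*14 + (-1)^5*17 + (-1)^6*10
= (12) + (-5) + (16) + (-12) + (14) + (-17) + (10)
= 18

18


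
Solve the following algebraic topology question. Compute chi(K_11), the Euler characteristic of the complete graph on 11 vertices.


K_11: V = 11, E = C(11,2) = 55.
chi = V - E = 11 - 55 = -44

-44


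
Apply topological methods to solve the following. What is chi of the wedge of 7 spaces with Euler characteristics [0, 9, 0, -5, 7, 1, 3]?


chi(A v B) = chi(A) + chi(B) - 1 (one point identified).
For 7 spaces: chi = (sum chi_i) - (7 - 1).
sum = 15; chi = 15 - 6 = 9

9


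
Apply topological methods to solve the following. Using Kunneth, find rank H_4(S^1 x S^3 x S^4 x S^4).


Each S^d has Poincare polynomial 1 + t^d.
The product S^1 x S^3 x S^4 x S^4 has Poincare polynomial prod(1+t^d_i).
Expanding: b_0=1, b_1=1, b_3=1, b_4=3, b_5=2, b_7=2, b_8=3, b_9=1, b_11=1, b_12=1.
b_4 = 3

3


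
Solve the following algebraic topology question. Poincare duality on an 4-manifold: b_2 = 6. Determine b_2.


Poincare duality for closed orientable n-manifolds: b_k = b_{n-k}.
Here n = 4, so b_2 = b_2 = 6

6


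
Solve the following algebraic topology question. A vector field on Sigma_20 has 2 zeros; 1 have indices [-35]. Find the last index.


Poincare-Hopf: sum of indices = chi(M).
chi(Sigma_20) = 2 - 2*20 = -38.
Sum of known indices = -35.
x = chi - (sum known) = -38 - (-35) = -3

-3


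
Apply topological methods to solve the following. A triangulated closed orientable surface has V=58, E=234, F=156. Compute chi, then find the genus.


chi = V - E + F = 58 - 234 + 156 = -20
For orientable closed surface: chi = 2 - 2g, so g = (2 - chi)/2.
g = (2 - (-20)) / 2 = 22 / 2 = 11

11


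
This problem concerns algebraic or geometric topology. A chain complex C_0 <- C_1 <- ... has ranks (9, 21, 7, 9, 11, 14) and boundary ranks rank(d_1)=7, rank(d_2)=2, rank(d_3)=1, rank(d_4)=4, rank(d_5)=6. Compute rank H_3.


rank H_k = rank(ker d_k) - rank(im d_{k+1}).
rank(ker d_3) = rank(C_3) - rank(d_3) = 9 - 1 = 8.
rank(im d_{3+1}) = 4.
rank H_3 = 8 - 4 = 4

4


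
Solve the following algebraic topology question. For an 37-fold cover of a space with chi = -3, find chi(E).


For a finite covering: chi(E) = (number of sheets) * chi(B).
chi(E) = 37 * (-3) = -111

-111


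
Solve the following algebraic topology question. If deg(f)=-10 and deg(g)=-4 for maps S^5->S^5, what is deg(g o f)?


Degree is multiplicative under composition: deg(g o f) = deg(g) * deg(f).
= -4 * -10 = 40

40


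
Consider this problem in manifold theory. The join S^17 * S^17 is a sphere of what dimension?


Join of spheres: S^m * S^n = S^{m+n+1}.
dim = 17 + 17 + 1 = 35

35


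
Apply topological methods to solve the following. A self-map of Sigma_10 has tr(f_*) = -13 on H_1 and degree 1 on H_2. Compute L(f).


L(f) = tr(f_0*) - tr(f_1*) + tr(f_2*).
= 1 - (-13) + (1)
= 15

15


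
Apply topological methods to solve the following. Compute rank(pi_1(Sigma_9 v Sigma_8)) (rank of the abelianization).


For a wedge: H_1(A v B) = H_1(A) + H_1(B).
b_1(Sigma_9) = 18, b_1(Sigma_8) = 16.
b_1 = 18 + 16 = 34

34


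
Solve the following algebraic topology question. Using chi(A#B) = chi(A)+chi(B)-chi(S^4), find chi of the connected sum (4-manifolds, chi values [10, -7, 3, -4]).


For n-manifolds: chi(A#B) = chi(A) + chi(B) - chi(S^4).
chi(S^4) = 1 + (-1)^4 = 2.
chi(#) = (sum chi_i) - (4-1)*chi(S^4) = 2 - 3*2 = -4

-4


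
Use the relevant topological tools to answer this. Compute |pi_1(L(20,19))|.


pi_1(L(p,q)) = Z/pZ for any q coprime to p.
|pi_1(L(20,19))| = 20

20


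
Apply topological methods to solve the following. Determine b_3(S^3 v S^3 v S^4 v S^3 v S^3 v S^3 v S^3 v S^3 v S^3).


For a wedge of spheres, H_k (k>0) is free on one generator per sphere of dimension k.
Spheres of dimension 3: count = 8.
b_3 = 8

8


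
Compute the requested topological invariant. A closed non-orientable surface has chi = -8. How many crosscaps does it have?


chi = 2 - k for closed non-orientable surfaces with k crosscaps.
-8 = 2 - k
k = 2 - (-8) = 10

10


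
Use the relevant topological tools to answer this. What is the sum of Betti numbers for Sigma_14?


For Sigma_14: b_0 = 1, b_1 = 2g = 28, b_2 = 1.
Total = 1 + 28 + 1 = 30

30


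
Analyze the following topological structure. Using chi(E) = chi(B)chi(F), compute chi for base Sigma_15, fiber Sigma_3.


For a fiber bundle F -> E -> B (with CW structure): chi(E) = chi(B) * chi(F).
chi(Sigma_15) = -28, chi(Sigma_3) = -4.
chi(E) = (-28) * (-4) = 112

112


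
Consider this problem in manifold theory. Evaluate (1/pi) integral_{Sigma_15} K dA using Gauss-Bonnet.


Gauss-Bonnet: integral K dA = 2*pi*chi(M).
chi(Sigma_15) = 2 - 2*15 = -28.
(integral K dA)/pi = 2*chi = 2*(-28) = -56

-56


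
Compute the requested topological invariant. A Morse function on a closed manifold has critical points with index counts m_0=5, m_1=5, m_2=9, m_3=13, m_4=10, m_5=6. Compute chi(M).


Morse theory: chi(M) = sum_k (-1)^k m_k where m_k = #(index-k critical points).
= (5) + (-5) + (9) + (-13) + (10) + (-6) = 0

0


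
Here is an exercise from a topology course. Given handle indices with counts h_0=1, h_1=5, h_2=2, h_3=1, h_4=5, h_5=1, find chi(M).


Handles of index k contribute (-1)^k to chi (same as CW cells).
chi = (1) + (-5) + (2) + (-1) + (5) + (-1) = 1

1


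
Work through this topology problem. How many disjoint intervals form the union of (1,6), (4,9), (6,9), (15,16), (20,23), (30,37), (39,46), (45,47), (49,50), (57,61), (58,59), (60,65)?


Sort and merge overlapping open intervals.
Merged: (1,9), (15,16), (20,23), (30,37), (39,47), (49,50), (57,65).
Number of components = 7

7


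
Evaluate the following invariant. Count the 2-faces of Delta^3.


Delta^3 has 3+1 vertices. A 2-face is a choice of 2+1 vertices.
f_2 = C(3+1, 2+1) = C(4,3) = 4

4


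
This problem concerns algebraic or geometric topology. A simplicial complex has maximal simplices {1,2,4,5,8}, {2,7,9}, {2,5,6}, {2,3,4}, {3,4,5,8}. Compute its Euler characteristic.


Enumerate all faces; f-vector: f_0=9, f_1=19, f_2=16, f_3=6, f_4=1.
chi = sum (-1)^k f_k = 1

1


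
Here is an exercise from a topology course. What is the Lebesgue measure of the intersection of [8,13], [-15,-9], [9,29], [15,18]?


Intersection = [max(a_i), min(b_i)] = [15, -9].
Since 15 > -9, the intersection is empty.
Length = 0

0


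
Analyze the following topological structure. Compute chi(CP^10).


CP^10 has one cell in each even dimension 0, 2, ..., 2*10 (10+1 cells total).
All cells are even-dimensional, so chi = number of cells.
chi = 10 + 1 = 11

11


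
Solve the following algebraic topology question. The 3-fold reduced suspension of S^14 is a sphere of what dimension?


Each suspension raises dimension by 1: Sigma S^n = S^{n+1}.
Sigma^3 S^14 = S^{14+3} = S^17

17


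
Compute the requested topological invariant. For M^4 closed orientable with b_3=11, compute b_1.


Poincare duality for closed orientable n-manifolds: b_k = b_{n-k}.
Here n = 4, so b_1 = b_3 = 11

11


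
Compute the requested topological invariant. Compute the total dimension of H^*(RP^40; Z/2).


H^k(RP^40; Z/2) = Z/2 for each 0 <= k <= 40.
Total dimension = 40 + 1 = 41

41
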